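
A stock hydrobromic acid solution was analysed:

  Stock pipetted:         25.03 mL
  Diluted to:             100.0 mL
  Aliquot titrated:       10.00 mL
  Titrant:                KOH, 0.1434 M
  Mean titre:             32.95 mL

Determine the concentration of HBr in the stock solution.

1.888 M

HBr + KOH → KBr + H2O
n(KOH) = 0.03295 × 0.1434 = 4.725 × 10^-3 mol
n(HBr) in the aliquot = 4.725 × 10^-3 mol (1:1 ratio)
[HBr]_dilute = 4.725 × 10^-3 / 0.01000 = 0.4725 mol/L
Dilution factor = 100.0 / 25.03 = 3.995
[HBr]_stock = 0.4725 × 3.995 = 1.888 mol/L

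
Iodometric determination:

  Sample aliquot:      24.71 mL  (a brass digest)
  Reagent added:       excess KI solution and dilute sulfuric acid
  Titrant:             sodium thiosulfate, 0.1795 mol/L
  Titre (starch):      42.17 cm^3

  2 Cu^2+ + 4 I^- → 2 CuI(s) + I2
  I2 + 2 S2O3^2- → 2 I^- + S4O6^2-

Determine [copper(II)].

n(S2O3^2-) = 0.04217 × 0.1795 = 7.570 × 10^-3 mol
n(I2) = n(S2O3^2-)/2 = 3.785 × 10^-3 mol
From the 2:1 ratio, n(Cu2+) in the aliquot = 2/1 × 3.785 × 10^-3 = 7.570 × 10^-3 mol
[Cu2+] = 7.570 × 10^-3 / 0.02471 = 0.3063 mol/L

0.3063 mol/L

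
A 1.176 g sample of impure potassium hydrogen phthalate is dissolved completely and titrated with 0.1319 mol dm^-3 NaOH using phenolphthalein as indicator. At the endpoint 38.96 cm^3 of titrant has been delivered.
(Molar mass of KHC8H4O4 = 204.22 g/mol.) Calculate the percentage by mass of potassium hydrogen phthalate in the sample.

89.24 %

KHC8H4O4 + NaOH → KNaC8H4O4 + H2O
n(NaOH) = 0.03896 L × 0.1319 mol/L = 5.139 × 10^-3 mol
n(KHC8H4O4) = 5.139 × 10^-3 mol (1:1 ratio)
mass of KHC8H4O4 = 5.139 × 10^-3 × 204.22 g/mol = 1.049 g
% KHC8H4O4 = 1.049 / 1.176 × 100 = 89.24 %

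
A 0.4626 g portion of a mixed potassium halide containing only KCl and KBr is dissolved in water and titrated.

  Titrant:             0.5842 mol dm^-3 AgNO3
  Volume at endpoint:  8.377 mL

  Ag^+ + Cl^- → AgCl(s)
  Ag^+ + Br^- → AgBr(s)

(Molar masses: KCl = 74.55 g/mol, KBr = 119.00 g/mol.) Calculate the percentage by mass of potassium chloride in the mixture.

n(AgNO3) = 0.008377 × 0.5842 = 4.894 × 10^-3 mol
Let x = n(KCl), y = n(KBr).
Titrant: 1x + 1y = 4.894 × 10^-3;  mass: 74.55x + 119.00y = 0.4626
Solving, x = 2.694 × 10^-3 mol, y = 2.199 × 10^-3 mol
mass of KCl = 2.694 × 10^-3 × 74.55 = 0.2009 g
% KCl = 0.2009 / 0.4626 × 100 = 43.42 %

43.42 %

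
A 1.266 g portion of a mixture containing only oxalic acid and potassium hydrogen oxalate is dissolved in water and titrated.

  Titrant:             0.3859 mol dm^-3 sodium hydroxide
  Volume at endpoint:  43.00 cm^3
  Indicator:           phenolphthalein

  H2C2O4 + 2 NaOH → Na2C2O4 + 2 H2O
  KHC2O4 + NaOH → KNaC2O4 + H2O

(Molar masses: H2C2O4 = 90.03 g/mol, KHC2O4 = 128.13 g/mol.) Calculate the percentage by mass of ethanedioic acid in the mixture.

36.80 %

n(NaOH) = 0.04300 × 0.3859 = 0.01659 mol
Let x = n(H2C2O4), y = n(KHC2O4).
Titrant: 2x + 1y = 0.01659;  mass: 90.03x + 128.13y = 1.266
Solving, x = 5.174 × 10^-3 mol, y = 6.245 × 10^-3 mol
mass of H2C2O4 = 5.174 × 10^-3 × 90.03 = 0.4659 g
% H2C2O4 = 0.4659 / 1.266 × 100 = 36.80 %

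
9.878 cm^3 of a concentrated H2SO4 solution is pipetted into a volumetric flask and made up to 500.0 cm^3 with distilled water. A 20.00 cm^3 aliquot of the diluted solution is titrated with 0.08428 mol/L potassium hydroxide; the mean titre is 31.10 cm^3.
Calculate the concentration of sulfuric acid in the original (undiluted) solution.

3.317 mol/L

H2SO4 + 2 KOH → K2SO4 + 2 H2O
n(KOH) = 0.03110 × 0.08428 = 2.621 × 10^-3 mol
From the 1:2 ratio, n(H2SO4) in the aliquot = 1/2 × 2.621 × 10^-3 = 1.311 × 10^-3 mol
[H2SO4]_dilute = 1.311 × 10^-3 / 0.02000 = 0.06553 mol/L
Dilution factor = 500.0 / 9.878 = 50.62
[H2SO4]_stock = 0.06553 × 50.62 = 3.317 mol/L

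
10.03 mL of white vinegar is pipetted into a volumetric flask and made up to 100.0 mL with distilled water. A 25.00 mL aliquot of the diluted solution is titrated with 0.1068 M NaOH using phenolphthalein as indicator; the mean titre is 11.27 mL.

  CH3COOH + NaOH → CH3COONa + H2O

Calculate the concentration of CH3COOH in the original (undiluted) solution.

0.4800 M

n(NaOH) = 0.01127 × 0.1068 = 1.204 × 10^-3 mol
n(CH3COOH) in the aliquot = 1.204 × 10^-3 mol (1:1 ratio)
[CH3COOH]_dilute = 1.204 × 10^-3 / 0.02500 = 0.04815 mol/L
Dilution factor = 100.0 / 10.03 = 9.970
[CH3COOH]_stock = 0.04815 × 9.970 = 0.4800 mol/L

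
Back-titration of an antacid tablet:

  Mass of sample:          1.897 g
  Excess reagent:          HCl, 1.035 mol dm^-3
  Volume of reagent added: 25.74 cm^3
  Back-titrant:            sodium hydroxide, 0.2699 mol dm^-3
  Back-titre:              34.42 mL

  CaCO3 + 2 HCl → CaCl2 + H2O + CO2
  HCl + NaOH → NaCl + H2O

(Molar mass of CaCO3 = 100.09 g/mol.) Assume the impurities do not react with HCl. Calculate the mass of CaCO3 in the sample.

0.8683 g

n(HCl) added = 0.02574 × 1.035 = 0.02664 mol
n(NaOH) used in back-titration = 0.03442 × 0.2699 = 9.290 × 10^-3 mol
n(HCl) left over = 9.290 × 10^-3 mol (1:1 ratio)
n(HCl) consumed by analyte = 0.02664 − 9.290 × 10^-3 = 0.01735 mol
From the 1:2 ratio, n(CaCO3) = 1/2 × 0.01735 = 8.675 × 10^-3 mol
mass of CaCO3 = 8.675 × 10^-3 × 100.09 = 0.8683 g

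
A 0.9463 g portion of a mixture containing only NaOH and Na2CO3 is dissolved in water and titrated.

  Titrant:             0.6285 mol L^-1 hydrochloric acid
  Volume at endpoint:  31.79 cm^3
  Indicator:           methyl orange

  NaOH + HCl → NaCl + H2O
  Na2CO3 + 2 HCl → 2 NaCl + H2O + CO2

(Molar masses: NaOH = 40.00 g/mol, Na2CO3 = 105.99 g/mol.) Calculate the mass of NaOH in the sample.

0.3464 g

n(HCl) = 0.03179 × 0.6285 = 0.01998 mol
Let x = n(NaOH), y = n(Na2CO3).
Titrant: 1x + 2y = 0.01998;  mass: 40.00x + 105.99y = 0.9463
Solving, x = 8.660 × 10^-3 mol, y = 5.660 × 10^-3 mol
mass of NaOH = 8.660 × 10^-3 × 40.00 = 0.3464 g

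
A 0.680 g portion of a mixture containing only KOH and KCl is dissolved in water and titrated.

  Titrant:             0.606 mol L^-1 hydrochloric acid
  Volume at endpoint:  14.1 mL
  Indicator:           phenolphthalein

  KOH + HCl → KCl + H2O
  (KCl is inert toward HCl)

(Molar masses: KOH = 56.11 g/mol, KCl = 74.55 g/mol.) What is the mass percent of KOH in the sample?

n(HCl) = 0.0141 × 0.606 = 8.54 × 10^-3 mol
Let x = n(KOH), y = n(KCl).
Titrant: 1x = 8.54 × 10^-3;  mass: 56.11x + 74.55y = 0.680
Solving, x = 8.54 × 10^-3 mol, y = 2.69 × 10^-3 mol
mass of KOH = 8.54 × 10^-3 × 56.11 = 0.479 g
% KOH = 0.479 / 0.680 × 100 = 70.5 %

70.5 %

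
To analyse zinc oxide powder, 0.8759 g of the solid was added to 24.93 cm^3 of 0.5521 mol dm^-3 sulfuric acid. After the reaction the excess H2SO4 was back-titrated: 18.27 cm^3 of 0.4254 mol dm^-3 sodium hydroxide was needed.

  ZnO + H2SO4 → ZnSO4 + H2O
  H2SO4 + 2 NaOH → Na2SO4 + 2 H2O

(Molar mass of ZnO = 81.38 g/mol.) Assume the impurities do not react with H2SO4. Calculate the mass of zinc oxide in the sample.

n(H2SO4) added = 0.02493 × 0.5521 = 0.01376 mol
n(NaOH) used in back-titration = 0.01827 × 0.4254 = 7.772 × 10^-3 mol
From the 1:2 ratio, n(H2SO4) left over = 1/2 × 7.772 × 10^-3 = 3.886 × 10^-3 mol
n(H2SO4) consumed by analyte = 0.01376 − 3.886 × 10^-3 = 9.878 × 10^-3 mol
n(ZnO) = 9.878 × 10^-3 mol (1:1 ratio)
mass of ZnO = 9.878 × 10^-3 × 81.38 = 0.8039 g

0.8039 g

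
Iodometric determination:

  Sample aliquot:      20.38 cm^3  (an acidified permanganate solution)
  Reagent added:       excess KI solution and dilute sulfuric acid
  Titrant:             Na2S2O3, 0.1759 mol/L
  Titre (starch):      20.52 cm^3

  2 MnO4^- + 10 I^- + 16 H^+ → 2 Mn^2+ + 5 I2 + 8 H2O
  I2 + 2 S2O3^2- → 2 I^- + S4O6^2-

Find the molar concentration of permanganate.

0.03542 mol/L

n(S2O3^2-) = 0.02052 × 0.1759 = 3.609 × 10^-3 mol
n(I2) = n(S2O3^2-)/2 = 1.805 × 10^-3 mol
From the 2:5 ratio, n(MnO4^-) in the aliquot = 2/5 × 1.805 × 10^-3 = 7.219 × 10^-4 mol
[MnO4^-] = 7.219 × 10^-4 / 0.02038 = 0.03542 mol/L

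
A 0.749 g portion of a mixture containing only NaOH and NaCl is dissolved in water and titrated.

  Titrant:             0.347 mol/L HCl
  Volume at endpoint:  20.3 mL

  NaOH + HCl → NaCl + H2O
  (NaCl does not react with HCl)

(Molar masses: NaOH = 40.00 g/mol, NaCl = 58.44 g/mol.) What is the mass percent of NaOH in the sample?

37.6 %

n(HCl) = 0.0203 × 0.347 = 7.04 × 10^-3 mol
Let x = n(NaOH), y = n(NaCl).
Titrant: 1x = 7.04 × 10^-3;  mass: 40.00x + 58.44y = 0.749
Solving, x = 7.04 × 10^-3 mol, y = 8.00 × 10^-3 mol
mass of NaOH = 7.04 × 10^-3 × 40.00 = 0.282 g
% NaOH = 0.282 / 0.749 × 100 = 37.6 %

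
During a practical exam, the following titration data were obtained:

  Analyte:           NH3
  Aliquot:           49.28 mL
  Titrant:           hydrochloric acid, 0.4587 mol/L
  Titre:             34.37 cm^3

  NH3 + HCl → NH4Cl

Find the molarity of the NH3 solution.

n(HCl) = 0.03437 L × 0.4587 mol/L = 0.01577 mol
n(NH3) = 0.01577 mol (1:1 mole ratio)
[NH3] = 0.01577 mol / 0.04928 L = 0.3199 mol/L

0.3199 mol/L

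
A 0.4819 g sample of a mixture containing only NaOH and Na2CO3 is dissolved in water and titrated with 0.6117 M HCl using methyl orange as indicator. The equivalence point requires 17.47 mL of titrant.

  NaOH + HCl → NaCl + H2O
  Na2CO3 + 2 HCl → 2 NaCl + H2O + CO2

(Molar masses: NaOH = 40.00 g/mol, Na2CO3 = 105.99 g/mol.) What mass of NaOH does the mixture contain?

0.2599 g

n(HCl) = 0.01747 × 0.6117 = 0.01069 mol
Let x = n(NaOH), y = n(Na2CO3).
Titrant: 1x + 2y = 0.01069;  mass: 40.00x + 105.99y = 0.4819
Solving, x = 6.497 × 10^-3 mol, y = 2.095 × 10^-3 mol
mass of NaOH = 6.497 × 10^-3 × 40.00 = 0.2599 g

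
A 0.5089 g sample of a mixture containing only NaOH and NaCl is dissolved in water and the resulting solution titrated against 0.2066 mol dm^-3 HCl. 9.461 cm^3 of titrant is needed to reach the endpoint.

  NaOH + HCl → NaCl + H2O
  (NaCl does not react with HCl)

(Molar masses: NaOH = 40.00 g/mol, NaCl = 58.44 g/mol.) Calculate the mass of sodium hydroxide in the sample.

n(HCl) = 0.009461 × 0.2066 = 1.955 × 10^-3 mol
Let x = n(NaOH), y = n(NaCl).
Titrant: 1x = 1.955 × 10^-3;  mass: 40.00x + 58.44y = 0.5089
Solving, x = 1.955 × 10^-3 mol, y = 7.370 × 10^-3 mol
mass of NaOH = 1.955 × 10^-3 × 40.00 = 0.07819 g

0.07819 g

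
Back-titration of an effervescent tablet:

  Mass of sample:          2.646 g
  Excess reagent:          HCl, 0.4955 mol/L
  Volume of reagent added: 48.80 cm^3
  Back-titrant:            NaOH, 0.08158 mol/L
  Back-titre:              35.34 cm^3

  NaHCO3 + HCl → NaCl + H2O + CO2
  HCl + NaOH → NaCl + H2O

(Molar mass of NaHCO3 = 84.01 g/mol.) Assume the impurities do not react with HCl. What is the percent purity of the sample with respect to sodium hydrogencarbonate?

67.62 %

n(HCl) added = 0.04880 × 0.4955 = 0.02418 mol
n(NaOH) used in back-titration = 0.03534 × 0.08158 = 2.883 × 10^-3 mol
n(HCl) left over = 2.883 × 10^-3 mol (1:1 ratio)
n(HCl) consumed by analyte = 0.02418 − 2.883 × 10^-3 = 0.02130 mol
n(NaHCO3) = 0.02130 mol (1:1 ratio)
mass of NaHCO3 = 0.02130 × 84.01 = 1.789 g
% NaHCO3 = 1.789 / 2.646 × 100 = 67.62 %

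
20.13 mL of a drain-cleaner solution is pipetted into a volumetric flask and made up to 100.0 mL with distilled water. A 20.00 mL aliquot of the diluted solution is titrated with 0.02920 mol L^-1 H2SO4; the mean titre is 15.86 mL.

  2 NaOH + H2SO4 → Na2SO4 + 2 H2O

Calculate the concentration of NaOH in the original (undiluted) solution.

n(H2SO4) = 0.01586 × 0.02920 = 4.631 × 10^-4 mol
From the 2:1 ratio, n(NaOH) in the aliquot = 2/1 × 4.631 × 10^-4 = 9.262 × 10^-4 mol
[NaOH]_dilute = 9.262 × 10^-4 / 0.02000 = 0.04631 mol/L
Dilution factor = 100.0 / 20.13 = 4.968
[NaOH]_stock = 0.04631 × 4.968 = 0.2301 mol/L

0.2301 mol/L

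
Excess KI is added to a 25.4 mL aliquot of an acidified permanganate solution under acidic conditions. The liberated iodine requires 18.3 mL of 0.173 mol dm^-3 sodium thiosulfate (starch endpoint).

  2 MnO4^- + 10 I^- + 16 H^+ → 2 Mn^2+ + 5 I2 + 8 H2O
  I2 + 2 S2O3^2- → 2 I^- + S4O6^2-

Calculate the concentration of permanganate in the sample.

0.0249 mol/L

n(S2O3^2-) = 0.0183 × 0.173 = 3.17 × 10^-3 mol
n(I2) = n(S2O3^2-)/2 = 1.58 × 10^-3 mol
From the 2:5 ratio, n(MnO4^-) in the aliquot = 2/5 × 1.58 × 10^-3 = 6.33 × 10^-4 mol
[MnO4^-] = 6.33 × 10^-4 / 0.0254 = 0.0249 mol/L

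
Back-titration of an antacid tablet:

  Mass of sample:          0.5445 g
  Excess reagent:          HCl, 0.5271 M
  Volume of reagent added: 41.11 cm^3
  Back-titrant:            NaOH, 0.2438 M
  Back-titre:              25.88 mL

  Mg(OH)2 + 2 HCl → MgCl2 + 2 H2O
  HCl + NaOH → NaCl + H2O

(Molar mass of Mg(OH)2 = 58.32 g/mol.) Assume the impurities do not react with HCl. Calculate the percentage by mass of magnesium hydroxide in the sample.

82.26 %

n(HCl) added = 0.04111 × 0.5271 = 0.02167 mol
n(NaOH) used in back-titration = 0.02588 × 0.2438 = 6.310 × 10^-3 mol
n(HCl) left over = 6.310 × 10^-3 mol (1:1 ratio)
n(HCl) consumed by analyte = 0.02167 − 6.310 × 10^-3 = 0.01536 mol
From the 1:2 ratio, n(Mg(OH)2) = 1/2 × 0.01536 = 7.680 × 10^-3 mol
mass of Mg(OH)2 = 7.680 × 10^-3 × 58.32 = 0.4479 g
% Mg(OH)2 = 0.4479 / 0.5445 × 100 = 82.26 %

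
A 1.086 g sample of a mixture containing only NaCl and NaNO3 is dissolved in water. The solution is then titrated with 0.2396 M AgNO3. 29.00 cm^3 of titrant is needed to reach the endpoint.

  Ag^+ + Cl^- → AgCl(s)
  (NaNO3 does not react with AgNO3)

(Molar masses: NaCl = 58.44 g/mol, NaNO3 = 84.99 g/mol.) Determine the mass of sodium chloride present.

n(AgNO3) = 0.02900 × 0.2396 = 6.948 × 10^-3 mol
Let x = n(NaCl), y = n(NaNO3).
Titrant: 1x = 6.948 × 10^-3;  mass: 58.44x + 84.99y = 1.086
Solving, x = 6.948 × 10^-3 mol, y = 8.000 × 10^-3 mol
mass of NaCl = 6.948 × 10^-3 × 58.44 = 0.4061 g

0.4061 g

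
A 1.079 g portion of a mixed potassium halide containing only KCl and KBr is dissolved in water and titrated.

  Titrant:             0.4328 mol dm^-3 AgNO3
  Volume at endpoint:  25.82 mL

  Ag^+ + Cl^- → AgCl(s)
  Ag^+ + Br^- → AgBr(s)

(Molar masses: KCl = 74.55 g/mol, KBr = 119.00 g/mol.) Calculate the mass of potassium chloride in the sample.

0.4207 g

n(AgNO3) = 0.02582 × 0.4328 = 0.01117 mol
Let x = n(KCl), y = n(KBr).
Titrant: 1x + 1y = 0.01117;  mass: 74.55x + 119.00y = 1.079
Solving, x = 5.643 × 10^-3 mol, y = 5.532 × 10^-3 mol
mass of KCl = 5.643 × 10^-3 × 74.55 = 0.4207 g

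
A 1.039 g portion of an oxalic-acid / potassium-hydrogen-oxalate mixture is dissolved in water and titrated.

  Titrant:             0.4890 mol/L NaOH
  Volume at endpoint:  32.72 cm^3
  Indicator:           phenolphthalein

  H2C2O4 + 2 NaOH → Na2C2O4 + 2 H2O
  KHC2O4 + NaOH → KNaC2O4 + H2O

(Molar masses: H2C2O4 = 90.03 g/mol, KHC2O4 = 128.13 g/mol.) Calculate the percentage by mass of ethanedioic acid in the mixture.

n(NaOH) = 0.03272 × 0.4890 = 0.01600 mol
Let x = n(H2C2O4), y = n(KHC2O4).
Titrant: 2x + 1y = 0.01600;  mass: 90.03x + 128.13y = 1.039
Solving, x = 6.082 × 10^-3 mol, y = 3.835 × 10^-3 mol
mass of H2C2O4 = 6.082 × 10^-3 × 90.03 = 0.5476 g
% H2C2O4 = 0.5476 / 1.039 × 100 = 52.71 %

52.71 %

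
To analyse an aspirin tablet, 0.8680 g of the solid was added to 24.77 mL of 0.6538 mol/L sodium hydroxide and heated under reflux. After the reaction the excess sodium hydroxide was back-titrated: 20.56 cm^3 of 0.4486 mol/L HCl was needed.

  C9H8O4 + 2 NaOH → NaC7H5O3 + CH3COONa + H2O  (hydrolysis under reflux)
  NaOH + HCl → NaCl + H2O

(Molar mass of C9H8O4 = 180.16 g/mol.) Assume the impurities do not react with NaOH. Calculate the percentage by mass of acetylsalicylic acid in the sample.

72.35 %

n(NaOH) added = 0.02477 × 0.6538 = 0.01619 mol
n(HCl) used in back-titration = 0.02056 × 0.4486 = 9.223 × 10^-3 mol
n(NaOH) left over = 9.223 × 10^-3 mol (1:1 ratio)
n(NaOH) consumed by analyte = 0.01619 − 9.223 × 10^-3 = 6.971 × 10^-3 mol
From the 1:2 ratio, n(C9H8O4) = 1/2 × 6.971 × 10^-3 = 3.486 × 10^-3 mol
mass of C9H8O4 = 3.486 × 10^-3 × 180.16 = 0.6280 g
% C9H8O4 = 0.6280 / 0.8680 × 100 = 72.35 %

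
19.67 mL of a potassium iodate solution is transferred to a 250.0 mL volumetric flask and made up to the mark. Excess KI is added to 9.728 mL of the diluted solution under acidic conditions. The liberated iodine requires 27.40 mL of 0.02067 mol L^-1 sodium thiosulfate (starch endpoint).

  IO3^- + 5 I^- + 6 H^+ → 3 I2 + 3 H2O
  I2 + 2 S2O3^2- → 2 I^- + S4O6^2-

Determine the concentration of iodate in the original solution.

0.1233 mol/L

n(S2O3^2-) = 0.02740 × 0.02067 = 5.664 × 10^-4 mol
n(I2) = n(S2O3^2-)/2 = 2.832 × 10^-4 mol
From the 1:3 ratio, n(IO3^-) in the aliquot = 1/3 × 2.832 × 10^-4 = 9.439 × 10^-5 mol
[IO3^-]_dilute = 9.439 × 10^-5 / 0.009728 = 0.009703 mol/L
[IO3^-]_original = 0.009703 × 250.0/19.67 = 0.1233 mol/L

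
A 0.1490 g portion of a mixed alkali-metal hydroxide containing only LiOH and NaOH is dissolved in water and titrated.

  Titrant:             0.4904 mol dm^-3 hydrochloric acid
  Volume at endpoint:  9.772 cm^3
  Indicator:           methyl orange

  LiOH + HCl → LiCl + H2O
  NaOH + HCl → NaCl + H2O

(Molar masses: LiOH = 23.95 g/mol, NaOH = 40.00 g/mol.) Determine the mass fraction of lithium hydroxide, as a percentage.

n(HCl) = 0.009772 × 0.4904 = 4.792 × 10^-3 mol
Let x = n(LiOH), y = n(NaOH).
Titrant: 1x + 1y = 4.792 × 10^-3;  mass: 23.95x + 40.00y = 0.1490
Solving, x = 2.660 × 10^-3 mol, y = 2.133 × 10^-3 mol
mass of LiOH = 2.660 × 10^-3 × 23.95 = 0.06370 g
% LiOH = 0.06370 / 0.1490 × 100 = 42.75 %

42.75 %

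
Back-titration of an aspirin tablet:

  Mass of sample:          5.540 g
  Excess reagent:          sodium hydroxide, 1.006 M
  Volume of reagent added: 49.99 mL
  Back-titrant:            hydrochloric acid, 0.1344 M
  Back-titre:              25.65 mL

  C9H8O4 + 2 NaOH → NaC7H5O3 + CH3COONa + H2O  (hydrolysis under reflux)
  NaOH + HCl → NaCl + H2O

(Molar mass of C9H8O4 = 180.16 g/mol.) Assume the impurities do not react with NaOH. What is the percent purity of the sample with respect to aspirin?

n(NaOH) added = 0.04999 × 1.006 = 0.05029 mol
n(HCl) used in back-titration = 0.02565 × 0.1344 = 3.447 × 10^-3 mol
n(NaOH) left over = 3.447 × 10^-3 mol (1:1 ratio)
n(NaOH) consumed by analyte = 0.05029 − 3.447 × 10^-3 = 0.04684 mol
From the 1:2 ratio, n(C9H8O4) = 1/2 × 0.04684 = 0.02342 mol
mass of C9H8O4 = 0.02342 × 180.16 = 4.220 g
% C9H8O4 = 4.220 / 5.540 × 100 = 76.17 %

76.17 %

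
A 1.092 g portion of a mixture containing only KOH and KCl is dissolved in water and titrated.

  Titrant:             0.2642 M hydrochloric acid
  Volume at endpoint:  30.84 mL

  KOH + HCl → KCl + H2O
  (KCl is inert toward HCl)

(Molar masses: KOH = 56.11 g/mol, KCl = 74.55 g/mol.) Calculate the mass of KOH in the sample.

0.4572 g

n(HCl) = 0.03084 × 0.2642 = 8.148 × 10^-3 mol
Let x = n(KOH), y = n(KCl).
Titrant: 1x = 8.148 × 10^-3;  mass: 56.11x + 74.55y = 1.092
Solving, x = 8.148 × 10^-3 mol, y = 8.515 × 10^-3 mol
mass of KOH = 8.148 × 10^-3 × 56.11 = 0.4572 g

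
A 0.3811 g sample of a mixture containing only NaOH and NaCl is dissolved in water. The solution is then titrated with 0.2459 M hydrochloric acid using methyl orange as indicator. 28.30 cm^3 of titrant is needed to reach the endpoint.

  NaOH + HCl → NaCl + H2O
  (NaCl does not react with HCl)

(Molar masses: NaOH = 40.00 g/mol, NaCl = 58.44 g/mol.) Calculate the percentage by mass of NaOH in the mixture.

n(HCl) = 0.02830 × 0.2459 = 6.959 × 10^-3 mol
Let x = n(NaOH), y = n(NaCl).
Titrant: 1x = 6.959 × 10^-3;  mass: 40.00x + 58.44y = 0.3811
Solving, x = 6.959 × 10^-3 mol, y = 1.758 × 10^-3 mol
mass of NaOH = 6.959 × 10^-3 × 40.00 = 0.2784 g
% NaOH = 0.2784 / 0.3811 × 100 = 73.04 %

73.04 %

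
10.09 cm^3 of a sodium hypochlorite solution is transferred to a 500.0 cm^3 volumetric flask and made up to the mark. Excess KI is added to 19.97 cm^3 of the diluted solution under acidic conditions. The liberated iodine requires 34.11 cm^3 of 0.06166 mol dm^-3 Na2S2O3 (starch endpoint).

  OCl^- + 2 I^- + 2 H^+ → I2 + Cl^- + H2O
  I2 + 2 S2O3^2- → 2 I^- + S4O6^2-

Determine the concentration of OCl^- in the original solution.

2.609 mol/L

n(S2O3^2-) = 0.03411 × 0.06166 = 2.103 × 10^-3 mol
n(I2) = n(S2O3^2-)/2 = 1.052 × 10^-3 mol
n(OCl^-) in the aliquot = 1.052 × 10^-3 mol (1:1 ratio)
[OCl^-]_dilute = 1.052 × 10^-3 / 0.01997 = 0.05266 mol/L
[OCl^-]_original = 0.05266 × 500.0/10.09 = 2.609 mol/L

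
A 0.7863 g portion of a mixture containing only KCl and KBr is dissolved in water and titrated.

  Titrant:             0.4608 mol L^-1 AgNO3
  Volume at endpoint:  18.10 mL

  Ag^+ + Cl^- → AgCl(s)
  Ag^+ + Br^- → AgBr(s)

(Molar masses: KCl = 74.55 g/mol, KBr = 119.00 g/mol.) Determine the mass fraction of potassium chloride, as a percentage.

n(AgNO3) = 0.01810 × 0.4608 = 8.340 × 10^-3 mol
Let x = n(KCl), y = n(KBr).
Titrant: 1x + 1y = 8.340 × 10^-3;  mass: 74.55x + 119.00y = 0.7863
Solving, x = 4.639 × 10^-3 mol, y = 3.701 × 10^-3 mol
mass of KCl = 4.639 × 10^-3 × 74.55 = 0.3459 g
% KCl = 0.3459 / 0.7863 × 100 = 43.99 %

43.99 %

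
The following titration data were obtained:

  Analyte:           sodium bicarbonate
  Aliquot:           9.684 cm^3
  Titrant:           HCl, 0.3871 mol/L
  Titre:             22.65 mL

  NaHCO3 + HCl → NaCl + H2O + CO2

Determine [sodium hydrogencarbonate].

n(HCl) = 0.02265 L × 0.3871 mol/L = 8.768 × 10^-3 mol
n(NaHCO3) = 8.768 × 10^-3 mol (1:1 mole ratio)
[NaHCO3] = 8.768 × 10^-3 mol / 0.009684 L = 0.9054 mol/L

0.9054 mol/L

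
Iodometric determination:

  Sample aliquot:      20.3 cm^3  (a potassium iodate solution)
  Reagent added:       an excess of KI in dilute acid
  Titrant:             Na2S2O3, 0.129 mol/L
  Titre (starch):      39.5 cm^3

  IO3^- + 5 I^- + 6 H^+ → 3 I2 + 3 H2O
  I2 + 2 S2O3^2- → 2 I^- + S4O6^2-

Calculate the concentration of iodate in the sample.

0.0418 mol/L

n(S2O3^2-) = 0.0395 × 0.129 = 5.10 × 10^-3 mol
n(I2) = n(S2O3^2-)/2 = 2.55 × 10^-3 mol
From the 1:3 ratio, n(IO3^-) in the aliquot = 1/3 × 2.55 × 10^-3 = 8.49 × 10^-4 mol
[IO3^-] = 8.49 × 10^-4 / 0.0203 = 0.0418 mol/L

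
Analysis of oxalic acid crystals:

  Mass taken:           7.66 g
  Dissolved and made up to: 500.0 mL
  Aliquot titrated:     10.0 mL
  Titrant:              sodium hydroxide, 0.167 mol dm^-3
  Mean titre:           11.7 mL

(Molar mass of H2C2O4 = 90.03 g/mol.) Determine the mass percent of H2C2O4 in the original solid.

57.4 %

H2C2O4 + 2 NaOH → Na2C2O4 + 2 H2O
n(NaOH) per titration = 0.0117 × 0.167 = 1.95 × 10^-3 mol
From the 1:2 ratio, n(H2C2O4) in each aliquot = 1/2 × 1.95 × 10^-3 = 9.77 × 10^-4 mol
n(H2C2O4) in the whole flask = 9.77 × 10^-4 × 500.0/10.0 = 0.0488 mol
mass of H2C2O4 = 0.0488 × 90.03 = 4.40 g
% H2C2O4 = 4.40 / 7.66 × 100 = 57.4 %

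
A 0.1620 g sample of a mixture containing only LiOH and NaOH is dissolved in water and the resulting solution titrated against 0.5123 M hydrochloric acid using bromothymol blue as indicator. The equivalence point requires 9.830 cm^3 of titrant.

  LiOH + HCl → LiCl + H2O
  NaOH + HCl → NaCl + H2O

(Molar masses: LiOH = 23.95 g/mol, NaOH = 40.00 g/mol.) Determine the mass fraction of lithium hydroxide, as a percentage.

36.33 %

n(HCl) = 0.009830 × 0.5123 = 5.036 × 10^-3 mol
Let x = n(LiOH), y = n(NaOH).
Titrant: 1x + 1y = 5.036 × 10^-3;  mass: 23.95x + 40.00y = 0.1620
Solving, x = 2.457 × 10^-3 mol, y = 2.579 × 10^-3 mol
mass of LiOH = 2.457 × 10^-3 × 23.95 = 0.05885 g
% LiOH = 0.05885 / 0.1620 × 100 = 36.33 %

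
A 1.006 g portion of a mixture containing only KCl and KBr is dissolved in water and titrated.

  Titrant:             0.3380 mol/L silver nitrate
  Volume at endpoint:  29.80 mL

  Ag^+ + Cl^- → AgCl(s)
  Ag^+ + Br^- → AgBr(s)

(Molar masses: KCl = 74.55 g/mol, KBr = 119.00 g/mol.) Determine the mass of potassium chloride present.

0.3230 g

n(AgNO3) = 0.02980 × 0.3380 = 0.01007 mol
Let x = n(KCl), y = n(KBr).
Titrant: 1x + 1y = 0.01007;  mass: 74.55x + 119.00y = 1.006
Solving, x = 4.333 × 10^-3 mol, y = 5.739 × 10^-3 mol
mass of KCl = 4.333 × 10^-3 × 74.55 = 0.3230 g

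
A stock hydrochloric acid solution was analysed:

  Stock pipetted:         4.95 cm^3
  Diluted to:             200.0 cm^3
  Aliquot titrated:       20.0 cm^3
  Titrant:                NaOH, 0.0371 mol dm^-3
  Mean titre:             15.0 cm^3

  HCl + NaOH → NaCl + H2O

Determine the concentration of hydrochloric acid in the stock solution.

1.12 mol/L

n(NaOH) = 0.0150 × 0.0371 = 5.57 × 10^-4 mol
n(HCl) in the aliquot = 5.57 × 10^-4 mol (1:1 ratio)
[HCl]_dilute = 5.57 × 10^-4 / 0.0200 = 0.0278 mol/L
Dilution factor = 200.0 / 4.95 = 40.40
[HCl]_stock = 0.0278 × 40.40 = 1.12 mol/L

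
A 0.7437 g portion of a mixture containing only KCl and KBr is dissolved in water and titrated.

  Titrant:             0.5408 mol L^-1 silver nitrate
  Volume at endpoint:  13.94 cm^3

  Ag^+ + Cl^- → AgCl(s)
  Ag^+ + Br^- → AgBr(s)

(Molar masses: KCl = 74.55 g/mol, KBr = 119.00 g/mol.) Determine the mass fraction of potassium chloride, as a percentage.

34.60 %

n(AgNO3) = 0.01394 × 0.5408 = 7.539 × 10^-3 mol
Let x = n(KCl), y = n(KBr).
Titrant: 1x + 1y = 7.539 × 10^-3;  mass: 74.55x + 119.00y = 0.7437
Solving, x = 3.451 × 10^-3 mol, y = 4.087 × 10^-3 mol
mass of KCl = 3.451 × 10^-3 × 74.55 = 0.2573 g
% KCl = 0.2573 / 0.7437 × 100 = 34.60 %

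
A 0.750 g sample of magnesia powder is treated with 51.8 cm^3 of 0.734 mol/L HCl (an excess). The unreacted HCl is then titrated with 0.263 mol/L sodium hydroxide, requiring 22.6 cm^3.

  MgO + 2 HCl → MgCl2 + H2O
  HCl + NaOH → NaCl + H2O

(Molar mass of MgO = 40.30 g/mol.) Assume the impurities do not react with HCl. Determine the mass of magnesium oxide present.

n(HCl) added = 0.0518 × 0.734 = 0.0380 mol
n(NaOH) used in back-titration = 0.0226 × 0.263 = 5.94 × 10^-3 mol
n(HCl) left over = 5.94 × 10^-3 mol (1:1 ratio)
n(HCl) consumed by analyte = 0.0380 − 5.94 × 10^-3 = 0.0321 mol
From the 1:2 ratio, n(MgO) = 1/2 × 0.0321 = 0.0160 mol
mass of MgO = 0.0160 × 40.30 = 0.646 g

0.646 g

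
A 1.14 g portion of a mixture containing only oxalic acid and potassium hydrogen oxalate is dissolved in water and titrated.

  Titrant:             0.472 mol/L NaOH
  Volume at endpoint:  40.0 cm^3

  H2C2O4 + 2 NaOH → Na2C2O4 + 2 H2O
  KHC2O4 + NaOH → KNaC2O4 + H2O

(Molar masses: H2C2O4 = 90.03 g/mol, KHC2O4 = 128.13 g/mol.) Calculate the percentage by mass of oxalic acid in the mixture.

60.8 %

n(NaOH) = 0.0400 × 0.472 = 0.0189 mol
Let x = n(H2C2O4), y = n(KHC2O4).
Titrant: 2x + 1y = 0.0189;  mass: 90.03x + 128.13y = 1.14
Solving, x = 7.69 × 10^-3 mol, y = 3.49 × 10^-3 mol
mass of H2C2O4 = 7.69 × 10^-3 × 90.03 = 0.693 g
% H2C2O4 = 0.693 / 1.14 × 100 = 60.8 %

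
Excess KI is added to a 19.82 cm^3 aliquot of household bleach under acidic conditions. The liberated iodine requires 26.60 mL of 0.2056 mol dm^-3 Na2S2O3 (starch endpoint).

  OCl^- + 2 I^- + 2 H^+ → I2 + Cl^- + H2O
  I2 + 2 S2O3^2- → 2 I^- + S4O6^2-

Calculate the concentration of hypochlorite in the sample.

0.1380 mol/L

n(S2O3^2-) = 0.02660 × 0.2056 = 5.469 × 10^-3 mol
n(I2) = n(S2O3^2-)/2 = 2.734 × 10^-3 mol
n(OCl^-) in the aliquot = 2.734 × 10^-3 mol (1:1 ratio)
[OCl^-] = 2.734 × 10^-3 / 0.01982 = 0.1380 mol/L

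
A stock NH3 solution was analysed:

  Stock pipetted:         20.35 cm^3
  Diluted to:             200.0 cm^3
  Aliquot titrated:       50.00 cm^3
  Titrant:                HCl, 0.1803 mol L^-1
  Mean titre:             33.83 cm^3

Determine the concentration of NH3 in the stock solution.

NH3 + HCl → NH4Cl
n(HCl) = 0.03383 × 0.1803 = 6.100 × 10^-3 mol
n(NH3) in the aliquot = 6.100 × 10^-3 mol (1:1 ratio)
[NH3]_dilute = 6.100 × 10^-3 / 0.05000 = 0.1220 mol/L
Dilution factor = 200.0 / 20.35 = 9.828
[NH3]_stock = 0.1220 × 9.828 = 1.199 mol/L

1.199 mol/L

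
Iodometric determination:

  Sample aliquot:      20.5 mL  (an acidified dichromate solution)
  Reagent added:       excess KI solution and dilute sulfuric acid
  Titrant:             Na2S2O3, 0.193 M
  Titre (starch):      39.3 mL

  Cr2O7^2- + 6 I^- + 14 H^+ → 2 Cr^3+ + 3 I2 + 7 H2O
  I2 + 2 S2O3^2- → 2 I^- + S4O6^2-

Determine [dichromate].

n(S2O3^2-) = 0.0393 × 0.193 = 7.58 × 10^-3 mol
n(I2) = n(S2O3^2-)/2 = 3.79 × 10^-3 mol
From the 1:3 ratio, n(Cr2O7^2-) in the aliquot = 1/3 × 3.79 × 10^-3 = 1.26 × 10^-3 mol
[Cr2O7^2-] = 1.26 × 10^-3 / 0.0205 = 0.0617 mol/L

0.0617 M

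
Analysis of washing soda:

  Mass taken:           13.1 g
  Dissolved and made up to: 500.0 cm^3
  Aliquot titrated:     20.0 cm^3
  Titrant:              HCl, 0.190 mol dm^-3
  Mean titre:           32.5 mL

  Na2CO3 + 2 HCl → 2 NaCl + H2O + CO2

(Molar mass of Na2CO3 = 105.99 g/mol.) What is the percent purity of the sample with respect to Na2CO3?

62.5 %

n(HCl) per titration = 0.0325 × 0.190 = 6.17 × 10^-3 mol
From the 1:2 ratio, n(Na2CO3) in each aliquot = 1/2 × 6.17 × 10^-3 = 3.09 × 10^-3 mol
n(Na2CO3) in the whole flask = 3.09 × 10^-3 × 500.0/20.0 = 0.0772 mol
mass of Na2CO3 = 0.0772 × 105.99 = 8.18 g
% Na2CO3 = 8.18 / 13.1 × 100 = 62.5 %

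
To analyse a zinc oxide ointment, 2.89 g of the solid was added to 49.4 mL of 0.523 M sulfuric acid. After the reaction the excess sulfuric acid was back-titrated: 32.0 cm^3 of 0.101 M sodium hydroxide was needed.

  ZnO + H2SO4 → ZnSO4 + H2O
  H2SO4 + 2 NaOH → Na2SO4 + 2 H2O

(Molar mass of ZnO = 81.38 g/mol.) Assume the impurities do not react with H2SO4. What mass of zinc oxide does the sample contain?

n(H2SO4) added = 0.0494 × 0.523 = 0.0258 mol
n(NaOH) used in back-titration = 0.0320 × 0.101 = 3.23 × 10^-3 mol
From the 1:2 ratio, n(H2SO4) left over = 1/2 × 3.23 × 10^-3 = 1.62 × 10^-3 mol
n(H2SO4) consumed by analyte = 0.0258 − 1.62 × 10^-3 = 0.0242 mol
n(ZnO) = 0.0242 mol (1:1 ratio)
mass of ZnO = 0.0242 × 81.38 = 1.97 g

1.97 g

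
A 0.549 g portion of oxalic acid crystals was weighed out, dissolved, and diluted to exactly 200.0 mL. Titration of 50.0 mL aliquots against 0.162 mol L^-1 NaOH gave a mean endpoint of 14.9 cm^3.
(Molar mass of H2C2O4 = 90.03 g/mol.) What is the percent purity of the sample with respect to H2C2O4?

H2C2O4 + 2 NaOH → Na2C2O4 + 2 H2O
n(NaOH) per titration = 0.0149 × 0.162 = 2.41 × 10^-3 mol
From the 1:2 ratio, n(H2C2O4) in each aliquot = 1/2 × 2.41 × 10^-3 = 1.21 × 10^-3 mol
n(H2C2O4) in the whole flask = 1.21 × 10^-3 × 200.0/50.0 = 4.83 × 10^-3 mol
mass of H2C2O4 = 4.83 × 10^-3 × 90.03 = 0.435 g
% H2C2O4 = 0.435 / 0.549 × 100 = 79.2 %

79.2 %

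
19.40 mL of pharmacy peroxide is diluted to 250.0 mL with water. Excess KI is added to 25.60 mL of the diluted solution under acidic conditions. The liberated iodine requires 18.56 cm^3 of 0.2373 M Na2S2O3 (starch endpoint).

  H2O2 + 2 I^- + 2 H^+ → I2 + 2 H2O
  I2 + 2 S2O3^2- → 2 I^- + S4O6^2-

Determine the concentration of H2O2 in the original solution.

1.109 M

n(S2O3^2-) = 0.01856 × 0.2373 = 4.404 × 10^-3 mol
n(I2) = n(S2O3^2-)/2 = 2.202 × 10^-3 mol
n(H2O2) in the aliquot = 2.202 × 10^-3 mol (1:1 ratio)
[H2O2]_dilute = 2.202 × 10^-3 / 0.02560 = 0.08602 mol/L
[H2O2]_original = 0.08602 × 250.0/19.40 = 1.109 mol/L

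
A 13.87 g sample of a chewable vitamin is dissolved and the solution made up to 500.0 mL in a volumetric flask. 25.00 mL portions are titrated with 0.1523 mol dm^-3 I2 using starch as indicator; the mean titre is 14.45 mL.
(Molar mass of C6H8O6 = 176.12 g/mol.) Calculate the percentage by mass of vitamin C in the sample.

C6H8O6 + I2 → C6H6O6 + 2 HI
n(I2) per titration = 0.01445 × 0.1523 = 2.201 × 10^-3 mol
n(C6H8O6) in each aliquot = 2.201 × 10^-3 mol (1:1 ratio)
n(C6H8O6) in the whole flask = 2.201 × 10^-3 × 500.0/25.00 = 0.04401 mol
mass of C6H8O6 = 0.04401 × 176.12 = 7.752 g
% C6H8O6 = 7.752 / 13.87 × 100 = 55.89 %

55.89 %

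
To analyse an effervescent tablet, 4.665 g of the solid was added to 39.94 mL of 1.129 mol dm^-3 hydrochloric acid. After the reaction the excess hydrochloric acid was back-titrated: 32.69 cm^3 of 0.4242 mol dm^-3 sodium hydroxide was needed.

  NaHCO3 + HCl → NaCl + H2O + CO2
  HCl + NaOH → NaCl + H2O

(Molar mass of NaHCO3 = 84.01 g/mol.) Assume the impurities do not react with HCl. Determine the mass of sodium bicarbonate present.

n(HCl) added = 0.03994 × 1.129 = 0.04509 mol
n(NaOH) used in back-titration = 0.03269 × 0.4242 = 0.01387 mol
n(HCl) left over = 0.01387 mol (1:1 ratio)
n(HCl) consumed by analyte = 0.04509 − 0.01387 = 0.03123 mol
n(NaHCO3) = 0.03123 mol (1:1 ratio)
mass of NaHCO3 = 0.03123 × 84.01 = 2.623 g

2.623 g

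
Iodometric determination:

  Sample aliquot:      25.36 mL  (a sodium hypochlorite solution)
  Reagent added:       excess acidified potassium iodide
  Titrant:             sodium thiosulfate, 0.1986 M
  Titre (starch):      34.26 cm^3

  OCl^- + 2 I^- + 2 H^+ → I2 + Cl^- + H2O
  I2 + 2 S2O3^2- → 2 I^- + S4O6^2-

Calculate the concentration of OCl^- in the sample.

n(S2O3^2-) = 0.03426 × 0.1986 = 6.804 × 10^-3 mol
n(I2) = n(S2O3^2-)/2 = 3.402 × 10^-3 mol
n(OCl^-) in the aliquot = 3.402 × 10^-3 mol (1:1 ratio)
[OCl^-] = 3.402 × 10^-3 / 0.02536 = 0.1341 mol/L

0.1341 M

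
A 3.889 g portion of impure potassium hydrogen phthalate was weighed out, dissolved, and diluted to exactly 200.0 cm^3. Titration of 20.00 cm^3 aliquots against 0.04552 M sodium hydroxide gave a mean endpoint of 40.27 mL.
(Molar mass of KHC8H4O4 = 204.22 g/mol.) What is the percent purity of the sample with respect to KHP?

96.26 %

KHC8H4O4 + NaOH → KNaC8H4O4 + H2O
n(NaOH) per titration = 0.04027 × 0.04552 = 1.833 × 10^-3 mol
n(KHC8H4O4) in each aliquot = 1.833 × 10^-3 mol (1:1 ratio)
n(KHC8H4O4) in the whole flask = 1.833 × 10^-3 × 200.0/20.00 = 0.01833 mol
mass of KHC8H4O4 = 0.01833 × 204.22 = 3.744 g
% KHC8H4O4 = 3.744 / 3.889 × 100 = 96.26 %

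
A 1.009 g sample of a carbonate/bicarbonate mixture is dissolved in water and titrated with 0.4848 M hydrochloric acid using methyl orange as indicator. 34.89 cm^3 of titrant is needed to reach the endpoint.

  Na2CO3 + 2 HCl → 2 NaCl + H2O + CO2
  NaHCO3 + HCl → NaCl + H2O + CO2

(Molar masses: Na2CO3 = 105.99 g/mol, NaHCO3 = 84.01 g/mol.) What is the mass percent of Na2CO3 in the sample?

69.77 %

n(HCl) = 0.03489 × 0.4848 = 0.01691 mol
Let x = n(Na2CO3), y = n(NaHCO3).
Titrant: 2x + 1y = 0.01691;  mass: 105.99x + 84.01y = 1.009
Solving, x = 6.642 × 10^-3 mol, y = 3.631 × 10^-3 mol
mass of Na2CO3 = 6.642 × 10^-3 × 105.99 = 0.7040 g
% Na2CO3 = 0.7040 / 1.009 × 100 = 69.77 %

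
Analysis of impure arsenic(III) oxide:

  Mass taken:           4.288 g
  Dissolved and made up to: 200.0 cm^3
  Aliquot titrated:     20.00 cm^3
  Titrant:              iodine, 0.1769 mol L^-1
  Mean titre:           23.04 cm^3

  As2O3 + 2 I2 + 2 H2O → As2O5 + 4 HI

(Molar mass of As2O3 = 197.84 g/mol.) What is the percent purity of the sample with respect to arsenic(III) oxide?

94.02 %

n(I2) per titration = 0.02304 × 0.1769 = 4.076 × 10^-3 mol
From the 1:2 ratio, n(As2O3) in each aliquot = 1/2 × 4.076 × 10^-3 = 2.038 × 10^-3 mol
n(As2O3) in the whole flask = 2.038 × 10^-3 × 200.0/20.00 = 0.02038 mol
mass of As2O3 = 0.02038 × 197.84 = 4.032 g
% As2O3 = 4.032 / 4.288 × 100 = 94.02 %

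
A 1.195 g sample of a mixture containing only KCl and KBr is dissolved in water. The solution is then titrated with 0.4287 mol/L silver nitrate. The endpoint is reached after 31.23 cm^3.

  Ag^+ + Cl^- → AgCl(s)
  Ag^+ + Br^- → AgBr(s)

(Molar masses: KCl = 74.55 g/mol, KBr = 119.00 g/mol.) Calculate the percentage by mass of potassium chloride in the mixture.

55.89 %

n(AgNO3) = 0.03123 × 0.4287 = 0.01339 mol
Let x = n(KCl), y = n(KBr).
Titrant: 1x + 1y = 0.01339;  mass: 74.55x + 119.00y = 1.195
Solving, x = 8.959 × 10^-3 mol, y = 4.430 × 10^-3 mol
mass of KCl = 8.959 × 10^-3 × 74.55 = 0.6679 g
% KCl = 0.6679 / 1.195 × 100 = 55.89 %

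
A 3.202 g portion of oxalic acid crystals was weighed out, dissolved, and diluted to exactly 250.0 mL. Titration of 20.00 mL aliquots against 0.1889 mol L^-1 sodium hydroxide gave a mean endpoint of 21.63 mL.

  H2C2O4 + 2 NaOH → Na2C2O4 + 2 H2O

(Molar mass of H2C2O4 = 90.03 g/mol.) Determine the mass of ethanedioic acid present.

2.299 g

n(NaOH) per titration = 0.02163 × 0.1889 = 4.086 × 10^-3 mol
From the 1:2 ratio, n(H2C2O4) in each aliquot = 1/2 × 4.086 × 10^-3 = 2.043 × 10^-3 mol
n(H2C2O4) in the whole flask = 2.043 × 10^-3 × 250.0/20.00 = 0.02554 mol
mass of H2C2O4 = 0.02554 × 90.03 = 2.299 g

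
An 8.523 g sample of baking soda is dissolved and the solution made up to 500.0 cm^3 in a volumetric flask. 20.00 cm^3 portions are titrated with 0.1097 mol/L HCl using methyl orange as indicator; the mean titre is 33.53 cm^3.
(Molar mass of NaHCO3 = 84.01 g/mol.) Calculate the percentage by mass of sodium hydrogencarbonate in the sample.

NaHCO3 + HCl → NaCl + H2O + CO2
n(HCl) per titration = 0.03353 × 0.1097 = 3.678 × 10^-3 mol
n(NaHCO3) in each aliquot = 3.678 × 10^-3 mol (1:1 ratio)
n(NaHCO3) in the whole flask = 3.678 × 10^-3 × 500.0/20.00 = 0.09196 mol
mass of NaHCO3 = 0.09196 × 84.01 = 7.725 g
% NaHCO3 = 7.725 / 8.523 × 100 = 90.64 %

90.64 %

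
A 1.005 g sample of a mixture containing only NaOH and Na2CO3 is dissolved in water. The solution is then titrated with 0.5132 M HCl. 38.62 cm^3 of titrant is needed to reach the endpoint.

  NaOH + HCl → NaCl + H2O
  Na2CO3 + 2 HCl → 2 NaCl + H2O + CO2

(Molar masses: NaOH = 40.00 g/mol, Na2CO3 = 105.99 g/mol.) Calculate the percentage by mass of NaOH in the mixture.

n(HCl) = 0.03862 × 0.5132 = 0.01982 mol
Let x = n(NaOH), y = n(Na2CO3).
Titrant: 1x + 2y = 0.01982;  mass: 40.00x + 105.99y = 1.005
Solving, x = 3.490 × 10^-3 mol, y = 8.165 × 10^-3 mol
mass of NaOH = 3.490 × 10^-3 × 40.00 = 0.1396 g
% NaOH = 0.1396 / 1.005 × 100 = 13.89 %

13.89 %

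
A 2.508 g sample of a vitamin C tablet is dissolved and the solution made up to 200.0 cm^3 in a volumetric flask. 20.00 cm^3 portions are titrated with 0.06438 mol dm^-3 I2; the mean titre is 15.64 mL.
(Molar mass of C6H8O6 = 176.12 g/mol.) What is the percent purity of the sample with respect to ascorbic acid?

70.71 %

C6H8O6 + I2 → C6H6O6 + 2 HI
n(I2) per titration = 0.01564 × 0.06438 = 1.007 × 10^-3 mol
n(C6H8O6) in each aliquot = 1.007 × 10^-3 mol (1:1 ratio)
n(C6H8O6) in the whole flask = 1.007 × 10^-3 × 200.0/20.00 = 0.01007 mol
mass of C6H8O6 = 0.01007 × 176.12 = 1.773 g
% C6H8O6 = 1.773 / 2.508 × 100 = 70.71 %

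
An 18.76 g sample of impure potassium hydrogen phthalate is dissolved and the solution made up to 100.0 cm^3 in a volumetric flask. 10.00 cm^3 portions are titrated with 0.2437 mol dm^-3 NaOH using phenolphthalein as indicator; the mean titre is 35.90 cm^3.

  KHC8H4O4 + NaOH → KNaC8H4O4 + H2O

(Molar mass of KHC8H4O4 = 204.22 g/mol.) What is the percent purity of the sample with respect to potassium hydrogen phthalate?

95.24 %

n(NaOH) per titration = 0.03590 × 0.2437 = 8.749 × 10^-3 mol
n(KHC8H4O4) in each aliquot = 8.749 × 10^-3 mol (1:1 ratio)
n(KHC8H4O4) in the whole flask = 8.749 × 10^-3 × 100.0/10.00 = 0.08749 mol
mass of KHC8H4O4 = 0.08749 × 204.22 = 17.87 g
% KHC8H4O4 = 17.87 / 18.76 × 100 = 95.24 %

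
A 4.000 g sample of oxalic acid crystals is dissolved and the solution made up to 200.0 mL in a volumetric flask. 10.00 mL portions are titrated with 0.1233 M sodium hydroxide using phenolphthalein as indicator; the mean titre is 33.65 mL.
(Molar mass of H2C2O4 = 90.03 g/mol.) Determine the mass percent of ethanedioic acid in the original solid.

93.38 %

H2C2O4 + 2 NaOH → Na2C2O4 + 2 H2O
n(NaOH) per titration = 0.03365 × 0.1233 = 4.149 × 10^-3 mol
From the 1:2 ratio, n(H2C2O4) in each aliquot = 1/2 × 4.149 × 10^-3 = 2.075 × 10^-3 mol
n(H2C2O4) in the whole flask = 2.075 × 10^-3 × 200.0/10.00 = 0.04149 mol
mass of H2C2O4 = 0.04149 × 90.03 = 3.735 g
% H2C2O4 = 3.735 / 4.000 × 100 = 93.38 %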